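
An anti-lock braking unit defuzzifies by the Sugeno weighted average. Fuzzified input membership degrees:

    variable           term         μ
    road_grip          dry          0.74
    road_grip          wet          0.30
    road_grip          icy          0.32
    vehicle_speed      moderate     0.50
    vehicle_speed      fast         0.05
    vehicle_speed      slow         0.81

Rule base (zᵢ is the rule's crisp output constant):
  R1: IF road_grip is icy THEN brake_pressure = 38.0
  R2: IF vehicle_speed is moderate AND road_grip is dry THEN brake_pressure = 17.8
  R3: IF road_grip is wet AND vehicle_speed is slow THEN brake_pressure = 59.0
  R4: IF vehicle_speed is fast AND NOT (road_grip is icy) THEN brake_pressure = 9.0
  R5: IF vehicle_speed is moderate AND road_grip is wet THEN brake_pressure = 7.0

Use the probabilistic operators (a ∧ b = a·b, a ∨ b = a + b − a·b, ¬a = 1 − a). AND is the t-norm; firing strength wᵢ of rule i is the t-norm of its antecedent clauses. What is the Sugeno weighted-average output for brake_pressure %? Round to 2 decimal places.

R1 (z=38.0): icy=0.32 → w = 0.3200
R2 (z=17.8): moderate=0.50, dry=0.74; AND[a·b] → w = 0.3700
R3 (z=59.0): wet=0.30, slow=0.81; AND[a·b] → w = 0.2430
R4 (z=9.0): fast=0.05, ¬icy=1−0.32=0.68; AND[a·b] → w = 0.0340
R5 (z=7.0): moderate=0.50, wet=0.30; AND[a·b] → w = 0.1500
Weighted average = (0.3200·38.0 + 0.3700·17.8 + 0.2430·59.0 + 0.0340·9.0 + 0.1500·7.0) / (0.3200 + 0.3700 + 0.2430 + 0.0340 + 0.1500)
  = 34.4390 / 1.1170 = 30.83

30.83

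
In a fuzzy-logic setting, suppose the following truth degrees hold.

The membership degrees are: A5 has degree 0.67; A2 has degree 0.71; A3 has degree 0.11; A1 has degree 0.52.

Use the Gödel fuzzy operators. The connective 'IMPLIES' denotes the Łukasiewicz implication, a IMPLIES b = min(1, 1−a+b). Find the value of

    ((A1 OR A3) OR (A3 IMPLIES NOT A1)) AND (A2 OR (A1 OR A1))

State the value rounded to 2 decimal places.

0.71

A1 OR A3 = max(a, b) on (0.52, 0.11) = 0.52
NOT A1 = 1 − 0.52 = 0.48
A3 IMPLIES NOT A1  [Łukasiewicz: min(1, 1−a+b)] with a=0.11, b=0.48 → 1.00
(A1 OR A3) OR (A3 IMPLIES NOT A1) = max(a, b) on (0.52, 1.00) = 1.00
A1 OR A1 = max(a, b) on (0.52, 0.52) = 0.52
A2 OR (A1 OR A1) = max(a, b) on (0.71, 0.52) = 0.71
((A1 OR A3) OR (A3 IMPLIES NOT A1)) AND (A2 OR (A1 OR A1)) = min(a, b) on (1.00, 0.71) = 0.71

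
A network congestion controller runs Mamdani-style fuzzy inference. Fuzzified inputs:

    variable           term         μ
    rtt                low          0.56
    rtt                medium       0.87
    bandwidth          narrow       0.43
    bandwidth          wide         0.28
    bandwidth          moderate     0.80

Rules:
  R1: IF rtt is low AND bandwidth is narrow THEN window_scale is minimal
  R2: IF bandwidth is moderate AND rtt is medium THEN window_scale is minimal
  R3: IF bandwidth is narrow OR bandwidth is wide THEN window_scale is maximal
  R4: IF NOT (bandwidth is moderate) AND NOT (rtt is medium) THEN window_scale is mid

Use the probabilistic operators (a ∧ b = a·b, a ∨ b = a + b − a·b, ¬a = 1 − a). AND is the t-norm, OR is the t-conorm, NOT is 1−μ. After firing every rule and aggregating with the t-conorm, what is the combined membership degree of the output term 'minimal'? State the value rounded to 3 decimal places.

R1: low=0.56, narrow=0.43; AND[a·b] → w = 0.2408
R2: moderate=0.80, medium=0.87; AND[a·b] → w = 0.6960
R3: narrow=0.43, wide=0.28; OR[a + b − a·b] → w = 0.5896
R4: ¬moderate=1−0.80=0.20, ¬medium=1−0.87=0.13; AND[a·b] → w = 0.0260
Rules with consequent 'minimal': {R1, R2} → strengths 0.2408, 0.6960
Aggregate via t-conorm [a + b − a·b]: 0.7692

0.769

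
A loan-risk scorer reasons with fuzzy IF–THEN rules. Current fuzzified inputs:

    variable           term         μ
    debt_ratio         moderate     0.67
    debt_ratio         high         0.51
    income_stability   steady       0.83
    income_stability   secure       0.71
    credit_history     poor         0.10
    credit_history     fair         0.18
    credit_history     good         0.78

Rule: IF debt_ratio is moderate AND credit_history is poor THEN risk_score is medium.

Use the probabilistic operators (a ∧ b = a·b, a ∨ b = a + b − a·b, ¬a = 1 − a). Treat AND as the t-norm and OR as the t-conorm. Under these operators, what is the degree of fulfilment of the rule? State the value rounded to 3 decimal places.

0.067

firing strength: moderate=0.67, poor=0.10; AND[a·b] → w = 0.0670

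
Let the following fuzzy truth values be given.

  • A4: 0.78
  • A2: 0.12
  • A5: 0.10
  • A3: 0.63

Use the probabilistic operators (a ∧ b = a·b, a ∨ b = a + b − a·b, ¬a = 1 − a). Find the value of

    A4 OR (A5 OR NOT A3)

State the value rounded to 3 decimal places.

0.875

NOT A3 = 1 − 0.6300 = 0.3700
A5 OR NOT A3 = a + b − a·b on (0.1000, 0.3700) = 0.4330
A4 OR (A5 OR NOT A3) = a + b − a·b on (0.7800, 0.4330) = 0.8753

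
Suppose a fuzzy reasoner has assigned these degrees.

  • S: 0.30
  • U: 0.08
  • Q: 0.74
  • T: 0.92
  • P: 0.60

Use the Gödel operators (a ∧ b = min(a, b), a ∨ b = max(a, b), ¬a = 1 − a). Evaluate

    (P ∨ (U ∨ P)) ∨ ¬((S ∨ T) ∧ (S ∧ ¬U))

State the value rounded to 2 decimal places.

U ∨ P = max(a, b) on (0.08, 0.60) = 0.60
P ∨ (U ∨ P) = max(a, b) on (0.60, 0.60) = 0.60
S ∨ T = max(a, b) on (0.30, 0.92) = 0.92
¬U = 1 − 0.08 = 0.92
S ∧ ¬U = min(a, b) on (0.30, 0.92) = 0.30
(S ∨ T) ∧ (S ∧ ¬U) = min(a, b) on (0.92, 0.30) = 0.30
¬((S ∨ T) ∧ (S ∧ ¬U)) = 1 − 0.30 = 0.70
(P ∨ (U ∨ P)) ∨ ¬((S ∨ T) ∧ (S ∧ ¬U)) = max(a, b) on (0.60, 0.70) = 0.70

0.70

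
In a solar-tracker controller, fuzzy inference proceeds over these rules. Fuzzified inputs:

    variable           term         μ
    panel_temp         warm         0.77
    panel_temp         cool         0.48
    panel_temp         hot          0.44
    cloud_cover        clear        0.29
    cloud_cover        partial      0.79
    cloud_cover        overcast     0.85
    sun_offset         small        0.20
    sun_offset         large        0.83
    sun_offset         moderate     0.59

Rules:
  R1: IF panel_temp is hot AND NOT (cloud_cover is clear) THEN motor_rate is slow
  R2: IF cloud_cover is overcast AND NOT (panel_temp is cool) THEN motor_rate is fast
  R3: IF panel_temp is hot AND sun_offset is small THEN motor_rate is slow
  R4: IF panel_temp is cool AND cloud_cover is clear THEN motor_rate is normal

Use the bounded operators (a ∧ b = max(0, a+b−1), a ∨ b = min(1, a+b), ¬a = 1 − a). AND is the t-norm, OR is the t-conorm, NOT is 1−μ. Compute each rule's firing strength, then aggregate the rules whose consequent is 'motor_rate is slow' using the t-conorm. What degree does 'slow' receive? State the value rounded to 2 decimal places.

R1: hot=0.44, ¬clear=1−0.29=0.71; AND[max(0, a+b−1)] → w = 0.15
R2: overcast=0.85, ¬cool=1−0.48=0.52; AND[max(0, a+b−1)] → w = 0.37
R3: hot=0.44, small=0.20; AND[max(0, a+b−1)] → w = 0.00
R4: cool=0.48, clear=0.29; AND[max(0, a+b−1)] → w = 0.00
Rules with consequent 'slow': {R1, R3} → strengths 0.15, 0.00
Aggregate via t-conorm [min(1, a+b)]: 0.15

0.15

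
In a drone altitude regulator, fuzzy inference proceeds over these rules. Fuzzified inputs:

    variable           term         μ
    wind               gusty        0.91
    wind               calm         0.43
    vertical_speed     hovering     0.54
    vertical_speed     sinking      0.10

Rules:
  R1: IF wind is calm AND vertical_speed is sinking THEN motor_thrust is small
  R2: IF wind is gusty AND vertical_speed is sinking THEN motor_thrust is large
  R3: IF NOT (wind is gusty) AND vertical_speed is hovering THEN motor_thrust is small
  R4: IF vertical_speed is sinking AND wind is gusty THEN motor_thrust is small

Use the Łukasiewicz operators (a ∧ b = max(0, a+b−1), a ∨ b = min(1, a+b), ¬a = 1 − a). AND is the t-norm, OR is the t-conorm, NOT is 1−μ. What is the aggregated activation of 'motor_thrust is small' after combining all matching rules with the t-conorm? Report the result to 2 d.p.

R1: calm=0.43, sinking=0.10; AND[max(0, a+b−1)] → w = 0.00
R2: gusty=0.91, sinking=0.10; AND[max(0, a+b−1)] → w = 0.01
R3: ¬gusty=1−0.91=0.09, hovering=0.54; AND[max(0, a+b−1)] → w = 0.00
R4: sinking=0.10, gusty=0.91; AND[max(0, a+b−1)] → w = 0.01
Rules with consequent 'small': {R1, R3, R4} → strengths 0.00, 0.00, 0.01
Aggregate via t-conorm [min(1, a+b)]: 0.01

0.01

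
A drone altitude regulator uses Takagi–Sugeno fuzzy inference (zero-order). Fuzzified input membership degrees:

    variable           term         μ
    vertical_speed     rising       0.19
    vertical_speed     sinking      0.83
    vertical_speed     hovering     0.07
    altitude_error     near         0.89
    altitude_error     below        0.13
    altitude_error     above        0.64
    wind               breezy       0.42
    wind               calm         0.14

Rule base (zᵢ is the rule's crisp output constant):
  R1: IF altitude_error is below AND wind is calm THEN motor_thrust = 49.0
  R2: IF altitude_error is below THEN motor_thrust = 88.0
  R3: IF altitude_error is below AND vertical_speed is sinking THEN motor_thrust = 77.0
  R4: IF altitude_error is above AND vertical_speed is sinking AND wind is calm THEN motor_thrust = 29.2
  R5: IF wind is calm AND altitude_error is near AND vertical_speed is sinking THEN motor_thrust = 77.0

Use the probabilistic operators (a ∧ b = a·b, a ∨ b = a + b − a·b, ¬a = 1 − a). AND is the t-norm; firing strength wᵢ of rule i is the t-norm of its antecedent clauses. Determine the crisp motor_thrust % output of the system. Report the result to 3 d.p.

70.928

R1 (z=49.0): below=0.13, calm=0.14; AND[a·b] → w = 0.0182
R2 (z=88.0): below=0.13 → w = 0.1300
R3 (z=77.0): below=0.13, sinking=0.83; AND[a·b] → w = 0.1079
R4 (z=29.2): above=0.64, sinking=0.83, calm=0.14; AND[a·b] → w = 0.0744
R5 (z=77.0): calm=0.14, near=0.89, sinking=0.83; AND[a·b] → w = 0.1034
Weighted average = (0.0182·49.0 + 0.1300·88.0 + 0.1079·77.0 + 0.0744·29.2 + 0.1034·77.0) / (0.0182 + 0.1300 + 0.1079 + 0.0744 + 0.1034)
  = 30.7748 / 0.4339 = 70.928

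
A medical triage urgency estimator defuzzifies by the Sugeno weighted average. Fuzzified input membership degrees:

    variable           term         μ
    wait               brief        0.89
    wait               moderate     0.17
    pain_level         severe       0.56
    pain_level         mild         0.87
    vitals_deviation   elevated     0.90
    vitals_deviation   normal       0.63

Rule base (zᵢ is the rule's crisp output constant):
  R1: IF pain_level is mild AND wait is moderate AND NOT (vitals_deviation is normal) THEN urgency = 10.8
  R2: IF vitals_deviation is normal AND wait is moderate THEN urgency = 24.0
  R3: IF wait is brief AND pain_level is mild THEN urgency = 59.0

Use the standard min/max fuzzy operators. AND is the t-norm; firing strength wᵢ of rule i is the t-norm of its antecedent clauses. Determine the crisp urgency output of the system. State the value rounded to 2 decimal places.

47.31

R1 (z=10.8): mild=0.87, moderate=0.17, ¬normal=1−0.63=0.37; AND[min(a, b)] → w = 0.17
R2 (z=24.0): normal=0.63, moderate=0.17; AND[min(a, b)] → w = 0.17
R3 (z=59.0): brief=0.89, mild=0.87; AND[min(a, b)] → w = 0.87
Weighted average = (0.17·10.8 + 0.17·24.0 + 0.87·59.0) / (0.17 + 0.17 + 0.87)
  = 57.2460 / 1.2100 = 47.31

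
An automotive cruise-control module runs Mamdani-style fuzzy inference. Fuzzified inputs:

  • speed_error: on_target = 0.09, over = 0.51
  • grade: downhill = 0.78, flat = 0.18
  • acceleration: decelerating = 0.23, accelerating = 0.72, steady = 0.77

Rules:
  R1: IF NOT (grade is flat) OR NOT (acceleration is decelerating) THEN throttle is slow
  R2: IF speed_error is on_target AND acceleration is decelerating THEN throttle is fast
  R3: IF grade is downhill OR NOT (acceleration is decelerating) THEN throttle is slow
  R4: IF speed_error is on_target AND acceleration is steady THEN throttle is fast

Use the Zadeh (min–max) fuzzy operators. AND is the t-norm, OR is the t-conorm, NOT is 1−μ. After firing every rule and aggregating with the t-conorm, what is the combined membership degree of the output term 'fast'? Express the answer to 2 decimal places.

R1: ¬flat=1−0.18=0.82, ¬decelerating=1−0.23=0.77; OR[max(a, b)] → w = 0.82
R2: on_target=0.09, decelerating=0.23; AND[min(a, b)] → w = 0.09
R3: downhill=0.78, ¬decelerating=1−0.23=0.77; OR[max(a, b)] → w = 0.78
R4: on_target=0.09, steady=0.77; AND[min(a, b)] → w = 0.09
Rules with consequent 'fast': {R2, R4} → strengths 0.09, 0.09
Aggregate via t-conorm [max(a, b)]: 0.09

0.09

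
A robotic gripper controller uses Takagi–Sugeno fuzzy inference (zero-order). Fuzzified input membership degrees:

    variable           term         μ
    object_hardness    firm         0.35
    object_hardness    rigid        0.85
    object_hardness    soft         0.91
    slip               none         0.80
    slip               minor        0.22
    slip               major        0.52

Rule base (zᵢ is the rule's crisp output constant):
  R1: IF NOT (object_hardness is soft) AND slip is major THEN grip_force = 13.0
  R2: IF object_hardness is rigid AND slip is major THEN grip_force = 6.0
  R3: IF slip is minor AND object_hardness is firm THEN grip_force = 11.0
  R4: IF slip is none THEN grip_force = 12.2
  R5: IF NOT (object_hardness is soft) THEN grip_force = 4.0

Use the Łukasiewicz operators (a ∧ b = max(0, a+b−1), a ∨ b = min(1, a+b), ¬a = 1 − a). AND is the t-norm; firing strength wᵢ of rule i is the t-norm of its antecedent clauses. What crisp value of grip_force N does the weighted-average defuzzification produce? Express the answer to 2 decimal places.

R1 (z=13.0): ¬soft=1−0.91=0.09, major=0.52; AND[max(0, a+b−1)] → w = 0.00
R2 (z=6.0): rigid=0.85, major=0.52; AND[max(0, a+b−1)] → w = 0.37
R3 (z=11.0): minor=0.22, firm=0.35; AND[max(0, a+b−1)] → w = 0.00
R4 (z=12.2): none=0.80 → w = 0.80
R5 (z=4.0): ¬soft=1−0.91=0.09 → w = 0.09
Weighted average = (0.00·13.0 + 0.37·6.0 + 0.00·11.0 + 0.80·12.2 + 0.09·4.0) / (0.00 + 0.37 + 0.00 + 0.80 + 0.09)
  = 12.3400 / 1.2600 = 9.79

9.79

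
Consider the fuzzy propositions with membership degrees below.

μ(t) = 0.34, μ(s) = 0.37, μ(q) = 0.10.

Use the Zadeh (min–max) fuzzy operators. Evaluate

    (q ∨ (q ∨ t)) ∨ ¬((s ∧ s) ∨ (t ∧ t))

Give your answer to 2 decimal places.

q ∨ t = max(a, b) on (0.10, 0.34) = 0.34
q ∨ (q ∨ t) = max(a, b) on (0.10, 0.34) = 0.34
s ∧ s = min(a, b) on (0.37, 0.37) = 0.37
t ∧ t = min(a, b) on (0.34, 0.34) = 0.34
(s ∧ s) ∨ (t ∧ t) = max(a, b) on (0.37, 0.34) = 0.37
¬((s ∧ s) ∨ (t ∧ t)) = 1 − 0.37 = 0.63
(q ∨ (q ∨ t)) ∨ ¬((s ∧ s) ∨ (t ∧ t)) = max(a, b) on (0.34, 0.63) = 0.63

0.63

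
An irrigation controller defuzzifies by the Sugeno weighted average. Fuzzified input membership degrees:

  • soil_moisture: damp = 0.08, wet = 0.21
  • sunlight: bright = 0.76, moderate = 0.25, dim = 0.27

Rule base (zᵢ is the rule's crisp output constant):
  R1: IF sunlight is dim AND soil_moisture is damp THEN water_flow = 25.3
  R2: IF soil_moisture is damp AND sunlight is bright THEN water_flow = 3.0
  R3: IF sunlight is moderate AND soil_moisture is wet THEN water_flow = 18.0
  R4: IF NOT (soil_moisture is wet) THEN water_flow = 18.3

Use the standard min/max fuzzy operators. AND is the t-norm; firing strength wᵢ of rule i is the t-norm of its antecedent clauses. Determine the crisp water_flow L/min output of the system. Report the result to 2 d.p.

R1 (z=25.3): dim=0.27, damp=0.08; AND[min(a, b)] → w = 0.08
R2 (z=3.0): damp=0.08, bright=0.76; AND[min(a, b)] → w = 0.08
R3 (z=18.0): moderate=0.25, wet=0.21; AND[min(a, b)] → w = 0.21
R4 (z=18.3): ¬wet=1−0.21=0.79 → w = 0.79
Weighted average = (0.08·25.3 + 0.08·3.0 + 0.21·18.0 + 0.79·18.3) / (0.08 + 0.08 + 0.21 + 0.79)
  = 20.5010 / 1.1600 = 17.67

17.67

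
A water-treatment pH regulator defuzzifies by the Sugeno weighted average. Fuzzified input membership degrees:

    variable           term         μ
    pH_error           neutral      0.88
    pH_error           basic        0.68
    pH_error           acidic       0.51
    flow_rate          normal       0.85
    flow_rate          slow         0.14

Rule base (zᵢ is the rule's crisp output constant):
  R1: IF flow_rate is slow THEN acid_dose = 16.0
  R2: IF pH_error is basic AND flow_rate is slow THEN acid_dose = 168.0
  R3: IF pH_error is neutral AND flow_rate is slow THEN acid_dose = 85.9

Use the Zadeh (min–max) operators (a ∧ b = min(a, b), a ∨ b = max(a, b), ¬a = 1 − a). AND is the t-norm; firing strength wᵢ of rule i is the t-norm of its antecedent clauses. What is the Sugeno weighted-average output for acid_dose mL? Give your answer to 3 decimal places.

89.967

R1 (z=16.0): slow=0.14 → w = 0.14
R2 (z=168.0): basic=0.68, slow=0.14; AND[min(a, b)] → w = 0.14
R3 (z=85.9): neutral=0.88, slow=0.14; AND[min(a, b)] → w = 0.14
Weighted average = (0.14·16.0 + 0.14·168.0 + 0.14·85.9) / (0.14 + 0.14 + 0.14)
  = 37.7860 / 0.4200 = 89.967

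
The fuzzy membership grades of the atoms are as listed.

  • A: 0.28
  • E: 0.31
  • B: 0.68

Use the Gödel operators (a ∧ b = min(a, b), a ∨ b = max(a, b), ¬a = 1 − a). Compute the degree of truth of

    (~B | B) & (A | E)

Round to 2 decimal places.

~B = 1 − 0.68 = 0.32
~B | B = max(a, b) on (0.32, 0.68) = 0.68
A | E = max(a, b) on (0.28, 0.31) = 0.31
(~B | B) & (A | E) = min(a, b) on (0.68, 0.31) = 0.31

0.31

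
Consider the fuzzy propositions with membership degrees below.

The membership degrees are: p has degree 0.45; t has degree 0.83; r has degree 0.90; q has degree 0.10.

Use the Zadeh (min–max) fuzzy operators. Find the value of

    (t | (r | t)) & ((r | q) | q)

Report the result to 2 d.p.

r | t = max(a, b) on (0.90, 0.83) = 0.90
t | (r | t) = max(a, b) on (0.83, 0.90) = 0.90
r | q = max(a, b) on (0.90, 0.10) = 0.90
(r | q) | q = max(a, b) on (0.90, 0.10) = 0.90
(t | (r | t)) & ((r | q) | q) = min(a, b) on (0.90, 0.90) = 0.90

0.90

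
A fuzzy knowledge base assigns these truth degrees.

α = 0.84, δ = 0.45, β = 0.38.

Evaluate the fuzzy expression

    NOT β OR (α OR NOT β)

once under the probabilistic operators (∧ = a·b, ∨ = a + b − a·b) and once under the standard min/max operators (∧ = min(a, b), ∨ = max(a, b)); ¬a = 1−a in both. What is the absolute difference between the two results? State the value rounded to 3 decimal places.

Under probabilistic:
  NOT β = 1 − 0.3800 = 0.6200
  NOT β = 1 − 0.3800 = 0.6200
  α OR NOT β = a + b − a·b on (0.8400, 0.6200) = 0.9392
  NOT β OR (α OR NOT β) = a + b − a·b on (0.6200, 0.9392) = 0.9769
  → value = 0.9769
Under standard min/max:
  NOT β = 1 − 0.38 = 0.62
  NOT β = 1 − 0.38 = 0.62
  α OR NOT β = max(a, b) on (0.84, 0.62) = 0.84
  NOT β OR (α OR NOT β) = max(a, b) on (0.62, 0.84) = 0.84
  → value = 0.8400
|0.9769 − 0.8400| = 0.137

0.137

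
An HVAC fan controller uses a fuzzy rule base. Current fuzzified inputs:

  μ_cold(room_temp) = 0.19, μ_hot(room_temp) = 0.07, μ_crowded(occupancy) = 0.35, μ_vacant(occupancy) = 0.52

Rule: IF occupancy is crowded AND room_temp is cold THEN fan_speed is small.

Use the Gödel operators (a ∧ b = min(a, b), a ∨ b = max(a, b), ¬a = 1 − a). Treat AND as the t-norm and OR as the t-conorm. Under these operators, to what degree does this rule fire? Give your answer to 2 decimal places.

0.19

firing strength: crowded=0.35, cold=0.19; AND[min(a, b)] → w = 0.19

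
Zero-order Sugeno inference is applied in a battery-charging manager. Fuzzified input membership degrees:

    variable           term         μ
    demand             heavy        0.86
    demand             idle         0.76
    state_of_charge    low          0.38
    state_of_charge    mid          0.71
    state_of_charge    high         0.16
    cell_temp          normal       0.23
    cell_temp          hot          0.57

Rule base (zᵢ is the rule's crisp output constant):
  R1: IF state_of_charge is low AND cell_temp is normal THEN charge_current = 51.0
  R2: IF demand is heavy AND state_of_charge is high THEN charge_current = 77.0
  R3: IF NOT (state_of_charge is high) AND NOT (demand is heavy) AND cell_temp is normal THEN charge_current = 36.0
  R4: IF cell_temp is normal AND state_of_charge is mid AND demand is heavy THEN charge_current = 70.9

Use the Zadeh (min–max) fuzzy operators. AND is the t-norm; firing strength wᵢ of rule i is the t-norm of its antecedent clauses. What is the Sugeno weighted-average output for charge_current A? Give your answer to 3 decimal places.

R1 (z=51.0): low=0.38, normal=0.23; AND[min(a, b)] → w = 0.23
R2 (z=77.0): heavy=0.86, high=0.16; AND[min(a, b)] → w = 0.16
R3 (z=36.0): ¬high=1−0.16=0.84, ¬heavy=1−0.86=0.14, normal=0.23; AND[min(a, b)] → w = 0.14
R4 (z=70.9): normal=0.23, mid=0.71, heavy=0.86; AND[min(a, b)] → w = 0.23
Weighted average = (0.23·51.0 + 0.16·77.0 + 0.14·36.0 + 0.23·70.9) / (0.23 + 0.16 + 0.14 + 0.23)
  = 45.3970 / 0.7600 = 59.733

59.733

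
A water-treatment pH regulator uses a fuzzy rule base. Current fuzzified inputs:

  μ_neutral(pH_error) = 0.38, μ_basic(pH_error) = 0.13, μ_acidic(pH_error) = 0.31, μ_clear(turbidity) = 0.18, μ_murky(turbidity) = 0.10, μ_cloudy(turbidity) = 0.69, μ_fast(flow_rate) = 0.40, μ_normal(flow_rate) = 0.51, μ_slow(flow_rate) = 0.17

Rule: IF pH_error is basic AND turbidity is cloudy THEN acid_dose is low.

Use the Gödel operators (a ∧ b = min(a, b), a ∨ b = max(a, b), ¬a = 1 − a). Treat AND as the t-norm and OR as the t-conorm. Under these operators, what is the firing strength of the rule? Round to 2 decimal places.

firing strength: basic=0.13, cloudy=0.69; AND[min(a, b)] → w = 0.13

0.13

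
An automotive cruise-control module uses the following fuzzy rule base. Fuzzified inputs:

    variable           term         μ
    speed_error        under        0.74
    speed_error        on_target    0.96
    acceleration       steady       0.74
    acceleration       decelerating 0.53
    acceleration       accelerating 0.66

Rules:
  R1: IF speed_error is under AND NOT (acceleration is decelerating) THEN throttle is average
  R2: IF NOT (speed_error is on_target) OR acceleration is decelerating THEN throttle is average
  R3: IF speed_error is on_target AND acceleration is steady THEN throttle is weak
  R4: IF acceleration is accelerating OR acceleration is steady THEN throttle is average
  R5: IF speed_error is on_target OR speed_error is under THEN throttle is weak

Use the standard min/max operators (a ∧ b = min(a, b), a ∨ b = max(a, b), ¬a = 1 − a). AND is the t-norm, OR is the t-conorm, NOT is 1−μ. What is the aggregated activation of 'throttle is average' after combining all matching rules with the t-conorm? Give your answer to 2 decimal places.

R1: under=0.74, ¬decelerating=1−0.53=0.47; AND[min(a, b)] → w = 0.47
R2: ¬on_target=1−0.96=0.04, decelerating=0.53; OR[max(a, b)] → w = 0.53
R3: on_target=0.96, steady=0.74; AND[min(a, b)] → w = 0.74
R4: accelerating=0.66, steady=0.74; OR[max(a, b)] → w = 0.74
R5: on_target=0.96, under=0.74; OR[max(a, b)] → w = 0.96
Rules with consequent 'average': {R1, R2, R4} → strengths 0.47, 0.53, 0.74
Aggregate via t-conorm [max(a, b)]: 0.74

0.74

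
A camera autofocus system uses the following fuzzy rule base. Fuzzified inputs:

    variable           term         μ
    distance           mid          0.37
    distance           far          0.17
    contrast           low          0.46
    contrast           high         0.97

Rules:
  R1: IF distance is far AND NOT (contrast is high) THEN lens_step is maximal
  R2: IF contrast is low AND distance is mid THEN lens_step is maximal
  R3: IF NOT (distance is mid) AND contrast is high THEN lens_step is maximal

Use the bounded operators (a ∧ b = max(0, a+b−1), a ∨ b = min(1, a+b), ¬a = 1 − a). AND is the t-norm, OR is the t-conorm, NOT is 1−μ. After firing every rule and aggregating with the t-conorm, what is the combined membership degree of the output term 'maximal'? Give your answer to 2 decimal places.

R1: far=0.17, ¬high=1−0.97=0.03; AND[max(0, a+b−1)] → w = 0.00
R2: low=0.46, mid=0.37; AND[max(0, a+b−1)] → w = 0.00
R3: ¬mid=1−0.37=0.63, high=0.97; AND[max(0, a+b−1)] → w = 0.60
Rules with consequent 'maximal': {R1, R2, R3} → strengths 0.00, 0.00, 0.60
Aggregate via t-conorm [min(1, a+b)]: 0.60

0.60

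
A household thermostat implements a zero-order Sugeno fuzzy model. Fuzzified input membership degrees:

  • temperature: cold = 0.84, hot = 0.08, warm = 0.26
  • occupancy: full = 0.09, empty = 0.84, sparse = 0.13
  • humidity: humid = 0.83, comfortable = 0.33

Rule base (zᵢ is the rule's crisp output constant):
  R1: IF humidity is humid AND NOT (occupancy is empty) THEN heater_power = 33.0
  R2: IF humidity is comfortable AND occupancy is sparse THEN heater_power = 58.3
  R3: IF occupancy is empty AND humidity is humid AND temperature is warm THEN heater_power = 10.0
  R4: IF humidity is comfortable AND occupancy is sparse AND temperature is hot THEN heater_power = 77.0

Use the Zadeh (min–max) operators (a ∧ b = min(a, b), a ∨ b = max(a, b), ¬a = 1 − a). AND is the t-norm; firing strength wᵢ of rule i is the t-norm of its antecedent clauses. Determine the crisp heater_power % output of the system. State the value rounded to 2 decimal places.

R1 (z=33.0): humid=0.83, ¬empty=1−0.84=0.16; AND[min(a, b)] → w = 0.16
R2 (z=58.3): comfortable=0.33, sparse=0.13; AND[min(a, b)] → w = 0.13
R3 (z=10.0): empty=0.84, humid=0.83, warm=0.26; AND[min(a, b)] → w = 0.26
R4 (z=77.0): comfortable=0.33, sparse=0.13, hot=0.08; AND[min(a, b)] → w = 0.08
Weighted average = (0.16·33.0 + 0.13·58.3 + 0.26·10.0 + 0.08·77.0) / (0.16 + 0.13 + 0.26 + 0.08)
  = 21.6190 / 0.6300 = 34.32

34.32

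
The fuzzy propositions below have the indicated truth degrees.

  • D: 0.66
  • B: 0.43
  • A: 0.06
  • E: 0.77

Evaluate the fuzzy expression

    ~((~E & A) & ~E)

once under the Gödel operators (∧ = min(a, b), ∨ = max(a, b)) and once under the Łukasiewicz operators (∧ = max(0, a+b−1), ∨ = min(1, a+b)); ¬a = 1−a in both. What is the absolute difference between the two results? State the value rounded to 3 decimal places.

0.060

Under Gödel:
  ~E = 1 − 0.77 = 0.23
  ~E & A = min(a, b) on (0.23, 0.06) = 0.06
  ~E = 1 − 0.77 = 0.23
  (~E & A) & ~E = min(a, b) on (0.06, 0.23) = 0.06
  ~((~E & A) & ~E) = 1 − 0.06 = 0.94
  → value = 0.9400
Under Łukasiewicz:
  ~E = 1 − 0.77 = 0.23
  ~E & A = max(0, a+b−1) on (0.23, 0.06) = 0.00
  ~E = 1 − 0.77 = 0.23
  (~E & A) & ~E = max(0, a+b−1) on (0.00, 0.23) = 0.00
  ~((~E & A) & ~E) = 1 − 0.00 = 1.00
  → value = 1.0000
|0.9400 − 1.0000| = 0.060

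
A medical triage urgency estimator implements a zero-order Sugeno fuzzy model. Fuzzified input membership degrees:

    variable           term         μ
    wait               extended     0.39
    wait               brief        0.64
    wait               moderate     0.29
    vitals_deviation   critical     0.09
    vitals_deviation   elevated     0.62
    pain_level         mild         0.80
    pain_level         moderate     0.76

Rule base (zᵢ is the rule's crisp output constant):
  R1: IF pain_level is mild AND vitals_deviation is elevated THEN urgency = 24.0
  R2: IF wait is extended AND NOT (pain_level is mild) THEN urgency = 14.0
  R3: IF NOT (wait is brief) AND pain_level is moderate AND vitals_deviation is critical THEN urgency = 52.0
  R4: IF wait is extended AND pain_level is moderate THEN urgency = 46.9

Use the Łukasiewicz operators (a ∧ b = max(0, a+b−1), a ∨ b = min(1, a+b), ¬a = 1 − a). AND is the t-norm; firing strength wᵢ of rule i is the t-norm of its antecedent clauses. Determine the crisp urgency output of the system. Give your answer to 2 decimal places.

R1 (z=24.0): mild=0.80, elevated=0.62; AND[max(0, a+b−1)] → w = 0.42
R2 (z=14.0): extended=0.39, ¬mild=1−0.80=0.20; AND[max(0, a+b−1)] → w = 0.00
R3 (z=52.0): ¬brief=1−0.64=0.36, moderate=0.76, critical=0.09; AND[max(0, a+b−1)] → w = 0.00
R4 (z=46.9): extended=0.39, moderate=0.76; AND[max(0, a+b−1)] → w = 0.15
Weighted average = (0.42·24.0 + 0.00·14.0 + 0.00·52.0 + 0.15·46.9) / (0.42 + 0.00 + 0.00 + 0.15)
  = 17.1150 / 0.5700 = 30.03

30.03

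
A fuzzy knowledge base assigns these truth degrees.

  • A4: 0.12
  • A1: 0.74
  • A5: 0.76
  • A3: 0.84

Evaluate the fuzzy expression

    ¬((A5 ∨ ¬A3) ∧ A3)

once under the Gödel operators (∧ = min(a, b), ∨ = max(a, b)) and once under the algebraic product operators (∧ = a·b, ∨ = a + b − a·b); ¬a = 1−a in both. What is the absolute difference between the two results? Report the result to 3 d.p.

Under Gödel:
  ¬A3 = 1 − 0.84 = 0.16
  A5 ∨ ¬A3 = max(a, b) on (0.76, 0.16) = 0.76
  (A5 ∨ ¬A3) ∧ A3 = min(a, b) on (0.76, 0.84) = 0.76
  ¬((A5 ∨ ¬A3) ∧ A3) = 1 − 0.76 = 0.24
  → value = 0.2400
Under algebraic product:
  ¬A3 = 1 − 0.8400 = 0.1600
  A5 ∨ ¬A3 = a + b − a·b on (0.7600, 0.1600) = 0.7984
  (A5 ∨ ¬A3) ∧ A3 = a·b on (0.7984, 0.8400) = 0.6707
  ¬((A5 ∨ ¬A3) ∧ A3) = 1 − 0.6707 = 0.3293
  → value = 0.3293
|0.2400 − 0.3293| = 0.089

0.089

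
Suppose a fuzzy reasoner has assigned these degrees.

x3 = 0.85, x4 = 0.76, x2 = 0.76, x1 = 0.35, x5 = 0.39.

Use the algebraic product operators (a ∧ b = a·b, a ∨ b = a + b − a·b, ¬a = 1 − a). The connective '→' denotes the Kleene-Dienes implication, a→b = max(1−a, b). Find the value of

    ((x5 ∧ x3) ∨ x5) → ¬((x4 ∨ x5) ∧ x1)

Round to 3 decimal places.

0.701

x5 ∧ x3 = a·b on (0.3900, 0.8500) = 0.3315
(x5 ∧ x3) ∨ x5 = a + b − a·b on (0.3315, 0.3900) = 0.5922
x4 ∨ x5 = a + b − a·b on (0.7600, 0.3900) = 0.8536
(x4 ∨ x5) ∧ x1 = a·b on (0.8536, 0.3500) = 0.2988
¬((x4 ∨ x5) ∧ x1) = 1 − 0.2988 = 0.7012
((x5 ∧ x3) ∨ x5) → ¬((x4 ∨ x5) ∧ x1)  [Kleene-Dienes: max(1−a, b)] with a=0.5922, b=0.7012 → 0.7012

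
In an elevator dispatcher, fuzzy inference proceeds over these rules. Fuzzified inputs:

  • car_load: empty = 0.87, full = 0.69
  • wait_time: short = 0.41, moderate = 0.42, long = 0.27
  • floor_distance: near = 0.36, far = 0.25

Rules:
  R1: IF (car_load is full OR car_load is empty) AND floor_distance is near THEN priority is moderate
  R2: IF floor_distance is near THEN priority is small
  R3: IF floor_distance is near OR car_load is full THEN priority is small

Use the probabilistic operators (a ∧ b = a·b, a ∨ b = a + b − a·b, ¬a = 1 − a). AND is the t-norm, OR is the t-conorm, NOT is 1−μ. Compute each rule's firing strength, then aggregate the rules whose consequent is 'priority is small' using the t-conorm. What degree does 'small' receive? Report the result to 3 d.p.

0.873

R1: (full=0.69 OR empty=0.87) = 0.9597; AND[a·b] with near=0.36 → w = 0.3455
R2: near=0.36 → w = 0.3600
R3: near=0.36, full=0.69; OR[a + b − a·b] → w = 0.8016
Rules with consequent 'small': {R2, R3} → strengths 0.3600, 0.8016
Aggregate via t-conorm [a + b − a·b]: 0.8730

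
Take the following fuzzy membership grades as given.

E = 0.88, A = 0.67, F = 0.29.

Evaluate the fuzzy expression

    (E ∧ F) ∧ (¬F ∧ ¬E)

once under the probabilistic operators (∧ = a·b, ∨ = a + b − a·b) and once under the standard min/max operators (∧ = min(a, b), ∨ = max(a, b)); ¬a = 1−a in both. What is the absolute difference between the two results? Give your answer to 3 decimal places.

Under probabilistic:
  E ∧ F = a·b on (0.8800, 0.2900) = 0.2552
  ¬F = 1 − 0.2900 = 0.7100
  ¬E = 1 − 0.8800 = 0.1200
  ¬F ∧ ¬E = a·b on (0.7100, 0.1200) = 0.0852
  (E ∧ F) ∧ (¬F ∧ ¬E) = a·b on (0.2552, 0.0852) = 0.0217
  → value = 0.0217
Under standard min/max:
  E ∧ F = min(a, b) on (0.88, 0.29) = 0.29
  ¬F = 1 − 0.29 = 0.71
  ¬E = 1 − 0.88 = 0.12
  ¬F ∧ ¬E = min(a, b) on (0.71, 0.12) = 0.12
  (E ∧ F) ∧ (¬F ∧ ¬E) = min(a, b) on (0.29, 0.12) = 0.12
  → value = 0.1200
|0.0217 − 0.1200| = 0.098

0.098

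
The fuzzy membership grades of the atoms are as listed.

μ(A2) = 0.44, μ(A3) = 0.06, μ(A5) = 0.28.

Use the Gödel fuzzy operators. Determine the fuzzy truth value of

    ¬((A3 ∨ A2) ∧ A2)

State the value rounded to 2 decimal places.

A3 ∨ A2 = max(a, b) on (0.06, 0.44) = 0.44
(A3 ∨ A2) ∧ A2 = min(a, b) on (0.44, 0.44) = 0.44
¬((A3 ∨ A2) ∧ A2) = 1 − 0.44 = 0.56

0.56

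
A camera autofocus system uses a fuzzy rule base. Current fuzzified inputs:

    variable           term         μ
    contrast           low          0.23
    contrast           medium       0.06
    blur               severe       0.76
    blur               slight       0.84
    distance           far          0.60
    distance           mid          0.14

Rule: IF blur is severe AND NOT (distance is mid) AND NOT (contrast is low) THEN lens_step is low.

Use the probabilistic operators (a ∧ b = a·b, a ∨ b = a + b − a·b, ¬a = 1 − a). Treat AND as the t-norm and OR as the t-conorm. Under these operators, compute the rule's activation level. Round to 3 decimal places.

0.503

firing strength: severe=0.76, ¬mid=1−0.14=0.86, ¬low=1−0.23=0.77; AND[a·b] → w = 0.5033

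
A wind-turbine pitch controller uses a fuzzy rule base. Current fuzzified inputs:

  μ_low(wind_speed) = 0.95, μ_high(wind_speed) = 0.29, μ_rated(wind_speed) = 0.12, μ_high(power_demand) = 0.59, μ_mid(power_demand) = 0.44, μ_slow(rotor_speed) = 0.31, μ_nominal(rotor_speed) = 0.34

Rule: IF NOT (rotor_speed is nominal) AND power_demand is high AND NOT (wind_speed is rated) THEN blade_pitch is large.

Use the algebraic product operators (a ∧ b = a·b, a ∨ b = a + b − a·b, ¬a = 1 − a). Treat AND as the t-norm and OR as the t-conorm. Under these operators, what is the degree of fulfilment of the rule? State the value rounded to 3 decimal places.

firing strength: ¬nominal=1−0.34=0.66, high=0.59, ¬rated=1−0.12=0.88; AND[a·b] → w = 0.3427

0.343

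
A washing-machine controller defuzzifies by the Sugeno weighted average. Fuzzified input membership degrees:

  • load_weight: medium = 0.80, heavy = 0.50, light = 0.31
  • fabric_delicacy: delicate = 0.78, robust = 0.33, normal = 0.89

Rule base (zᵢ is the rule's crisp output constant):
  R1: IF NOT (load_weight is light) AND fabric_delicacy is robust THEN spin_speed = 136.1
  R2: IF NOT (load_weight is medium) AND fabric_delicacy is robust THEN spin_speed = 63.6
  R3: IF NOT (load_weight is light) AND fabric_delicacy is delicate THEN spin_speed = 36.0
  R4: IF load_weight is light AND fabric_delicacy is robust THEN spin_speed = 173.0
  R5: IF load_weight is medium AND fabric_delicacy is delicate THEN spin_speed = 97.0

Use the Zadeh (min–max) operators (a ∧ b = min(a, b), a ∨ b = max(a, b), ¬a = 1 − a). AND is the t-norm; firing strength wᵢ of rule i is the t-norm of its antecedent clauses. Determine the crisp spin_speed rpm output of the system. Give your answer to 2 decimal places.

R1 (z=136.1): ¬light=1−0.31=0.69, robust=0.33; AND[min(a, b)] → w = 0.33
R2 (z=63.6): ¬medium=1−0.80=0.20, robust=0.33; AND[min(a, b)] → w = 0.20
R3 (z=36.0): ¬light=1−0.31=0.69, delicate=0.78; AND[min(a, b)] → w = 0.69
R4 (z=173.0): light=0.31, robust=0.33; AND[min(a, b)] → w = 0.31
R5 (z=97.0): medium=0.80, delicate=0.78; AND[min(a, b)] → w = 0.78
Weighted average = (0.33·136.1 + 0.20·63.6 + 0.69·36.0 + 0.31·173.0 + 0.78·97.0) / (0.33 + 0.20 + 0.69 + 0.31 + 0.78)
  = 211.7630 / 2.3100 = 91.67

91.67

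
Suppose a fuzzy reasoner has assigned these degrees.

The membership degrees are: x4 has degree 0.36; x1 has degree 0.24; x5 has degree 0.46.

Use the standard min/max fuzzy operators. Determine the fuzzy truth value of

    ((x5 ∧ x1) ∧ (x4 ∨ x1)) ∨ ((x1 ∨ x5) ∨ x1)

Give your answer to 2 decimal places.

0.46

x5 ∧ x1 = min(a, b) on (0.46, 0.24) = 0.24
x4 ∨ x1 = max(a, b) on (0.36, 0.24) = 0.36
(x5 ∧ x1) ∧ (x4 ∨ x1) = min(a, b) on (0.24, 0.36) = 0.24
x1 ∨ x5 = max(a, b) on (0.24, 0.46) = 0.46
(x1 ∨ x5) ∨ x1 = max(a, b) on (0.46, 0.24) = 0.46
((x5 ∧ x1) ∧ (x4 ∨ x1)) ∨ ((x1 ∨ x5) ∨ x1) = max(a, b) on (0.24, 0.46) = 0.46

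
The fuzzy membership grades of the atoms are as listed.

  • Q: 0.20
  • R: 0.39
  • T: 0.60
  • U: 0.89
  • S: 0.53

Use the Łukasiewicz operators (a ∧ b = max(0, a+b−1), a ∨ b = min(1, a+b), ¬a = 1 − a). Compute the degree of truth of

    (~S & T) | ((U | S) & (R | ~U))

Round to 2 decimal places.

~S = 1 − 0.53 = 0.47
~S & T = max(0, a+b−1) on (0.47, 0.60) = 0.07
U | S = min(1, a+b) on (0.89, 0.53) = 1.00
~U = 1 − 0.89 = 0.11
R | ~U = min(1, a+b) on (0.39, 0.11) = 0.50
(U | S) & (R | ~U) = max(0, a+b−1) on (1.00, 0.50) = 0.50
(~S & T) | ((U | S) & (R | ~U)) = min(1, a+b) on (0.07, 0.50) = 0.57

0.57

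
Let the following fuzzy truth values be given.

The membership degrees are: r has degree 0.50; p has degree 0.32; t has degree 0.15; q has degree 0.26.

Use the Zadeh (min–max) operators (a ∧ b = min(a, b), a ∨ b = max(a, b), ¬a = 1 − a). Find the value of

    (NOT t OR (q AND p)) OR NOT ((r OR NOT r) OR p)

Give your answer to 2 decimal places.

0.85

NOT t = 1 − 0.15 = 0.85
q AND p = min(a, b) on (0.26, 0.32) = 0.26
NOT t OR (q AND p) = max(a, b) on (0.85, 0.26) = 0.85
NOT r = 1 − 0.50 = 0.50
r OR NOT r = max(a, b) on (0.50, 0.50) = 0.50
(r OR NOT r) OR p = max(a, b) on (0.50, 0.32) = 0.50
NOT ((r OR NOT r) OR p) = 1 − 0.50 = 0.50
(NOT t OR (q AND p)) OR NOT ((r OR NOT r) OR p) = max(a, b) on (0.85, 0.50) = 0.85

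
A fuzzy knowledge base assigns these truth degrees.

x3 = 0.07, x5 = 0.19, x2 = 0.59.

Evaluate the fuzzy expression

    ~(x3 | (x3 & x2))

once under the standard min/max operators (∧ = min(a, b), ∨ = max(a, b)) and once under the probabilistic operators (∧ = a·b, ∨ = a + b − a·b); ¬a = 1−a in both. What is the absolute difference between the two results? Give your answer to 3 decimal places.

0.038

Under standard min/max:
  x3 & x2 = min(a, b) on (0.07, 0.59) = 0.07
  x3 | (x3 & x2) = max(a, b) on (0.07, 0.07) = 0.07
  ~(x3 | (x3 & x2)) = 1 − 0.07 = 0.93
  → value = 0.9300
Under probabilistic:
  x3 & x2 = a·b on (0.0700, 0.5900) = 0.0413
  x3 | (x3 & x2) = a + b − a·b on (0.0700, 0.0413) = 0.1084
  ~(x3 | (x3 & x2)) = 1 − 0.1084 = 0.8916
  → value = 0.8916
|0.9300 − 0.8916| = 0.038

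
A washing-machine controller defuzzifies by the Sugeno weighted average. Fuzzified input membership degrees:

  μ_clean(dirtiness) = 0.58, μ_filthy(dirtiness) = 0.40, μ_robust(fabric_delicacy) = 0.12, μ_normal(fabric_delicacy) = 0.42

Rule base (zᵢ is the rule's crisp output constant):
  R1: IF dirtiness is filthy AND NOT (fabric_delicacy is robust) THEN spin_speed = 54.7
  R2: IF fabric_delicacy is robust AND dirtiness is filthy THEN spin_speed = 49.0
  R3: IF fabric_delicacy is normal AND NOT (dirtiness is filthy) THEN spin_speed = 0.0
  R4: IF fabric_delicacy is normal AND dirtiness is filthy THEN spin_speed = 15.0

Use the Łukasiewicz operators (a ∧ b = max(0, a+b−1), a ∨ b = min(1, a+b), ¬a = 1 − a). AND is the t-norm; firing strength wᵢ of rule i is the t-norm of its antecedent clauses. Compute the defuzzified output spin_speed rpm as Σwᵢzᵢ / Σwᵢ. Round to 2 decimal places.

R1 (z=54.7): filthy=0.40, ¬robust=1−0.12=0.88; AND[max(0, a+b−1)] → w = 0.28
R2 (z=49.0): robust=0.12, filthy=0.40; AND[max(0, a+b−1)] → w = 0.00
R3 (z=0.0): normal=0.42, ¬filthy=1−0.40=0.60; AND[max(0, a+b−1)] → w = 0.02
R4 (z=15.0): normal=0.42, filthy=0.40; AND[max(0, a+b−1)] → w = 0.00
Weighted average = (0.28·54.7 + 0.00·49.0 + 0.02·0.0 + 0.00·15.0) / (0.28 + 0.00 + 0.02 + 0.00)
  = 15.3160 / 0.3000 = 51.05

51.05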